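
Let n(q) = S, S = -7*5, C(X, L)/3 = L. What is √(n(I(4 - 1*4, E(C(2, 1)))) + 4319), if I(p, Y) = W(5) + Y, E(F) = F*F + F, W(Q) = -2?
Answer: 6*√119 ≈ 65.452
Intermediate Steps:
C(X, L) = 3*L
E(F) = F + F² (E(F) = F² + F = F + F²)
I(p, Y) = -2 + Y
S = -35
n(q) = -35
√(n(I(4 - 1*4, E(C(2, 1)))) + 4319) = √(-35 + 4319) = √4284 = 6*√119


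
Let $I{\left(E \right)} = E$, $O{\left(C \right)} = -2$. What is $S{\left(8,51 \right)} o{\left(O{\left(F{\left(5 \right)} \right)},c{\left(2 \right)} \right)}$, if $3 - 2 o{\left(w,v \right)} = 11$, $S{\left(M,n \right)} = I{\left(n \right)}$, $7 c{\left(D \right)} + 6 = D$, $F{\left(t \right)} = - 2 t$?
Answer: $-204$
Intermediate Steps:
$c{\left(D \right)} = - \frac{6}{7} + \frac{D}{7}$
$S{\left(M,n \right)} = n$
$o{\left(w,v \right)} = -4$ ($o{\left(w,v \right)} = \frac{3}{2} - \frac{11}{2} = -4$)
$S{\left(8,51 \right)} o{\left(O{\left(F{\left(5 \right)} \right)},c{\left(2 \right)} \right)} = 51 \left(-4\right) = -204$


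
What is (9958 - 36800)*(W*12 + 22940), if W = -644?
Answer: -408320504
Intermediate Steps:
(9958 - 36800)*(W*12 + 22940) = (9958 - 36800)*(-644*12 + 22940) = -26842*(-7728 + 22940) = -26842*15212 = -408320504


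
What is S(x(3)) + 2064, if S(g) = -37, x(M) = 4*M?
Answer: 2027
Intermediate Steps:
S(x(3)) + 2064 = -37 + 2064 = 2027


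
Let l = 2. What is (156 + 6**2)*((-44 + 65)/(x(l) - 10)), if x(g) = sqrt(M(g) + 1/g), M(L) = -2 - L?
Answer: -8960/23 - 448*I*sqrt(14)/23 ≈ -389.57 - 72.881*I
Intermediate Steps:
x(g) = sqrt(-2 + 1/g - g) (x(g) = sqrt((-2 - g) + 1/g) = sqrt(-2 + 1/g - g))
(156 + 6**2)*((-44 + 65)/(x(l) - 10)) = (156 + 6**2)*((-44 + 65)/(sqrt(-2 + 1/2 - 1*2) - 10)) = (156 + 36)*(21/(sqrt(-2 + 1/2 - 2) - 10)) = 192*(21/(sqrt(-7/2) - 10)) = 192*(21/(I*sqrt(14)/2 - 10)) = 192*(21/(-10 + I*sqrt(14)/2)) = 4032/(-10 + I*sqrt(14)/2)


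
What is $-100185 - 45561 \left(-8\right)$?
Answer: $264303$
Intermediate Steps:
$-100185 - 45561 \left(-8\right) = -100185 - -364488 = -100185 + 364488 = 264303$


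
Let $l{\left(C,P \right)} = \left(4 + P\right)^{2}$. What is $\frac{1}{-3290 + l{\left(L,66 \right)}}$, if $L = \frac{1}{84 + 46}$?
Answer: $\frac{1}{1610} \approx 0.00062112$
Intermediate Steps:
$L = \frac{1}{130} \approx 0.0076923$
$\frac{1}{-3290 + l{\left(L,66 \right)}} = \frac{1}{-3290 + \left(4 + 66\right)^{2}} = \frac{1}{-3290 + 70^{2}} = \frac{1}{-3290 + 4900} = \frac{1}{1610}$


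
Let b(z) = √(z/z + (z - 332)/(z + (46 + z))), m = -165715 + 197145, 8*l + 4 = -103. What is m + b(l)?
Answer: 31430 + I*√401786/154 ≈ 31430.0 + 4.116*I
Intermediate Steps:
l = -107/8 (l = -½ + (⅛)*(-103) = -½ - 103/8 = -107/8 ≈ -13.375)
m = 31430
b(z) = √(1 + (-332 + z)/(46 + 2*z))
m + b(l) = 31430 + √2*√((-286 + 3*(-107/8))/(23 - 107/8))/2 = 31430 + √2*√((-286 - 321/8)/(77/8))/2 = 31430 + √2*√((8/77)*(-2609/8))/2 = 31430 + √2*√(-2609/77)/2 = 31430 + √2*(I*√200893/77)/2 = 31430 + I*√401786/154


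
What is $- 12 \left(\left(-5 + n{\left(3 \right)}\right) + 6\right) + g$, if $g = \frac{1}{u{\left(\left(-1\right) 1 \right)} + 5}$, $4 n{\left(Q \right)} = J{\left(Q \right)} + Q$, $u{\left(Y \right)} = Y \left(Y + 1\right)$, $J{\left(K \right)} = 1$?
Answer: $- \frac{119}{5} \approx -23.8$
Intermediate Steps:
$u{\left(Y \right)} = Y \left(1 + Y\right)$
$n{\left(Q \right)} = \frac{1}{4} + \frac{Q}{4}$ ($n{\left(Q \right)} = \frac{1 + Q}{4} = \frac{1}{4} + \frac{Q}{4}$)
$g = \frac{1}{5}$ ($g = \frac{1}{\left(-1\right) 1 \left(1 - 1\right) + 5} = \frac{1}{- (1 - 1) + 5} = \frac{1}{\left(-1\right) 0 + 5} = \frac{1}{0 + 5} = \frac{1}{5} \approx 0.2$)
$- 12 \left(\left(-5 + n{\left(3 \right)}\right) + 6\right) + g = - 12 \left(\left(-5 + \left(\frac{1}{4} + \frac{1}{4} \cdot 3\right)\right) + 6\right) + \frac{1}{5} = - 12 \left(\left(-5 + \left(\frac{1}{4} + \frac{3}{4}\right)\right) + 6\right) + \frac{1}{5} = - 12 \left(\left(-5 + 1\right) + 6\right) + \frac{1}{5} = - 12 \left(-4 + 6\right) + \frac{1}{5} = \left(-12\right) 2 + \frac{1}{5} = -24 + \frac{1}{5} = - \frac{119}{5}$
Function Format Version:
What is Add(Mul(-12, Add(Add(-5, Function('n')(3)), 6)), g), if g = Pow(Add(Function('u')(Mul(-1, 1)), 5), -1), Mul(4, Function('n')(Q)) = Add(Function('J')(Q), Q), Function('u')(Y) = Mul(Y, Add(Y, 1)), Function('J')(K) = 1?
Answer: Rational(-119, 5) ≈ -23.800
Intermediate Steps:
Function('u')(Y) = Mul(Y, Add(1, Y))
Function('n')(Q) = Add(Rational(1, 4), Mul(Rational(1, 4), Q)) (Function('n')(Q) = Mul(Rational(1, 4), Add(1, Q)) = Add(Rational(1, 4), Mul(Rational(1, 4), Q)))
g = Rational(1, 5) (g = Pow(Add(Mul(Mul(-1, 1), Add(1, Mul(-1, 1))), 5), -1) = Pow(Add(Mul(-1, Add(1, -1)), 5), -1) = Pow(Add(Mul(-1, 0), 5), -1) = Pow(Add(0, 5), -1) = Pow(5, -1) = Rational(1, 5) ≈ 0.20000)
Add(Mul(-12, Add(Add(-5, Function('n')(3)), 6)), g) = Add(Mul(-12, Add(Add(-5, Add(Rational(1, 4), Mul(Rational(1, 4), 3))), 6)), Rational(1, 5)) = Add(Mul(-12, Add(Add(-5, Add(Rational(1, 4), Rational(3, 4))), 6)), Rational(1, 5)) = Add(Mul(-12, Add(Add(-5, 1), 6)), Rational(1, 5)) = Add(Mul(-12, Add(-4, 6)), Rational(1, 5)) = Add(Mul(-12, 2), Rational(1, 5)) = Add(-24, Rational(1, 5)) = Rational(-119, 5)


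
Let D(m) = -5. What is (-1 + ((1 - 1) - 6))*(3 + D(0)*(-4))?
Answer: -161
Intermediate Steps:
(-1 + ((1 - 1) - 6))*(3 + D(0)*(-4)) = (-1 + ((1 - 1) - 6))*(3 - 5*(-4)) = (-1 + (0 - 6))*(3 + 20) = (-1 - 6)*23 = -7*23 = -161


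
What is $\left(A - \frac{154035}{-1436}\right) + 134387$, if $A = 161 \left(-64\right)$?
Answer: $\frac{178337223}{1436} \approx 1.2419 \cdot 10^{5}$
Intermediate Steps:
$A = -10304$
$\left(A - \frac{154035}{-1436}\right) + 134387 = \left(-10304 - \frac{154035}{-1436}\right) + 134387 = \left(-10304 - - \frac{154035}{1436}\right) + 134387 = \left(-10304 + \frac{154035}{1436}\right) + 134387 = - \frac{14642509}{1436} + 134387 = \frac{178337223}{1436}$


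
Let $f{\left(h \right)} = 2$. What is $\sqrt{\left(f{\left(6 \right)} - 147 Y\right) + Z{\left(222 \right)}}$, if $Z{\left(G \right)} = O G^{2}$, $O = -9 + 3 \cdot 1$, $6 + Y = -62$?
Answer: $i \sqrt{285706} \approx 534.51 i$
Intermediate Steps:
$Y = -68$ ($Y = -6 - 62 = -68$)
$O = -6$ ($O = -9 + 3 = -6$)
$Z{\left(G \right)} = - 6 G^{2}$
$\sqrt{\left(f{\left(6 \right)} - 147 Y\right) + Z{\left(222 \right)}} = \sqrt{\left(2 - -9996\right) - 6 \cdot 222^{2}} = \sqrt{\left(2 + 9996\right) - 295704} = \sqrt{9998 - 295704} = \sqrt{-285706} = i \sqrt{285706}$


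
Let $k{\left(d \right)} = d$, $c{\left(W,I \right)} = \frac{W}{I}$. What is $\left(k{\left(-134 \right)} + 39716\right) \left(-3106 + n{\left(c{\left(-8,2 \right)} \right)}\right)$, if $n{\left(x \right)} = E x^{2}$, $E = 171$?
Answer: $-14645340$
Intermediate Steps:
$n{\left(x \right)} = 171 x^{2}$
$\left(k{\left(-134 \right)} + 39716\right) \left(-3106 + n{\left(c{\left(-8,2 \right)} \right)}\right) = \left(-134 + 39716\right) \left(-3106 + 171 \left(- \frac{8}{2}\right)^{2}\right) = 39582 \left(-3106 + 171 \left(\left(-8\right) \frac{1}{2}\right)^{2}\right) = 39582 \left(-3106 + 171 \left(-4\right)^{2}\right) = 39582 \left(-3106 + 171 \cdot 16\right) = 39582 \left(-3106 + 2736\right) = 39582 \left(-370\right) = -14645340$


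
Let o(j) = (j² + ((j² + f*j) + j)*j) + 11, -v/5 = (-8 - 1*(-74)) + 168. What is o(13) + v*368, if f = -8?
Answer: -429366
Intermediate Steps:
v = -1170 (v = -5*((-8 - 1*(-74)) + 168) = -5*((-8 + 74) + 168) = -5*(66 + 168) = -5*234 = -1170)
o(j) = 11 + j² + j*(j² - 7*j) (o(j) = (j² + ((j² - 8*j) + j)*j) + 11 = (j² + (j² - 7*j)*j) + 11 = (j² + j*(j² - 7*j)) + 11 = 11 + j² + j*(j² - 7*j))
o(13) + v*368 = (11 + 13³ - 6*13²) - 1170*368 = (11 + 2197 - 6*169) - 430560 = (11 + 2197 - 1014) - 430560 = 1194 - 430560 = -429366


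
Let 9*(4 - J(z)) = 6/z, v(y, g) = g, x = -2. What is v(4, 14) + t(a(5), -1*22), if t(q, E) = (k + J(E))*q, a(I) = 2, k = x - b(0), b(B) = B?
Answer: 596/33 ≈ 18.061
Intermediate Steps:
J(z) = 4 - 2/(3*z)
k = -2 (k = -2 - 1*0 = -2 + 0 = -2)
t(q, E) = q*(2 - 2/(3*E)) (t(q, E) = (-2 + (4 - 2/(3*E)))*q = (2 - 2/(3*E))*q = q*(2 - 2/(3*E)))
v(4, 14) + t(a(5), -1*22) = 14 + (2*2 - 2/3*2/(-1*22)) = 14 + (4 - 2/3*2/(-22)) = 14 + (4 - 2/3*2*(-1/22)) = 14 + (4 + 2/33) = 14 + 134/33 = 596/33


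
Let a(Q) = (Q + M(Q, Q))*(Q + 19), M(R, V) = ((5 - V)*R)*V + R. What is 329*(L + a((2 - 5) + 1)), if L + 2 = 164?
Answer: 187530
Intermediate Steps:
M(R, V) = R + R*V*(5 - V) (M(R, V) = (R*(5 - V))*V + R = R*V*(5 - V) + R = R + R*V*(5 - V))
a(Q) = (19 + Q)*(Q + Q*(1 - Q² + 5*Q)) (a(Q) = (Q + Q*(1 - Q² + 5*Q))*(Q + 19) = (Q + Q*(1 - Q² + 5*Q))*(19 + Q) = (19 + Q)*(Q + Q*(1 - Q² + 5*Q)))
L = 162 (L = -2 + 164 = 162)
329*(L + a((2 - 5) + 1)) = 329*(162 + ((2 - 5) + 1)*(38 - ((2 - 5) + 1)³ - 14*((2 - 5) + 1)² + 97*((2 - 5) + 1))) = 329*(162 + (-3 + 1)*(38 - (-3 + 1)³ - 14*(-3 + 1)² + 97*(-3 + 1))) = 329*(162 - 2*(38 - 1*(-2)³ - 14*(-2)² + 97*(-2))) = 329*(162 - 2*(38 - 1*(-8) - 14*4 - 194)) = 329*(162 - 2*(38 + 8 - 56 - 194)) = 329*(162 - 2*(-204)) = 329*(162 + 408) = 329*570 = 187530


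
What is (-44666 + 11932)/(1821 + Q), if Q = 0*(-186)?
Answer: -32734/1821 ≈ -17.976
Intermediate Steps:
Q = 0
(-44666 + 11932)/(1821 + Q) = (-44666 + 11932)/(1821 + 0) = -32734/1821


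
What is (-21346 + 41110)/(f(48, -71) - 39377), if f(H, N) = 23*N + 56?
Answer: -9882/20477 ≈ -0.48259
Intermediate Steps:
f(H, N) = 56 + 23*N
(-21346 + 41110)/(f(48, -71) - 39377) = (-21346 + 41110)/((56 + 23*(-71)) - 39377) = 19764/((56 - 1633) - 39377) = 19764/(-1577 - 39377) = 19764/(-40954) = 19764*(-1/40954) = -9882/20477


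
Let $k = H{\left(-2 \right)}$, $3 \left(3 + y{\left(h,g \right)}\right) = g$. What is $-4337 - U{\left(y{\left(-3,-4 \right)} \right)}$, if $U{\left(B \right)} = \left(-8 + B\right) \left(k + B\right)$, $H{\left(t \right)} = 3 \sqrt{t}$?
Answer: $- \frac{39514}{9} + 37 i \sqrt{2} \approx -4390.4 + 52.326 i$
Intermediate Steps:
$y{\left(h,g \right)} = -3 + \frac{g}{3}$
$k = 3 i \sqrt{2}$ ($k = 3 \sqrt{-2} = 3 i \sqrt{2} \approx 4.2426 i$)
$U{\left(B \right)} = \left(-8 + B\right) \left(B + 3 i \sqrt{2}\right)$ ($U{\left(B \right)} = \left(-8 + B\right) \left(3 i \sqrt{2} + B\right) = \left(-8 + B\right) \left(B + 3 i \sqrt{2}\right)$)
$-4337 - U{\left(y{\left(-3,-4 \right)} \right)} = -4337 - \left(\left(-3 + \frac{1}{3} \left(-4\right)\right)^{2} - 8 \left(-3 + \frac{1}{3} \left(-4\right)\right) - 24 i \sqrt{2} + 3 i \left(-3 + \frac{1}{3} \left(-4\right)\right) \sqrt{2}\right) = -4337 - \left(\left(-3 - \frac{4}{3}\right)^{2} - 8 \left(-3 - \frac{4}{3}\right) - 24 i \sqrt{2} + 3 i \left(-3 - \frac{4}{3}\right) \sqrt{2}\right) = -4337 - \left(\left(- \frac{13}{3}\right)^{2} - - \frac{104}{3} - 24 i \sqrt{2} + 3 i \left(- \frac{13}{3}\right) \sqrt{2}\right) = -4337 - \left(\frac{169}{9} + \frac{104}{3} - 24 i \sqrt{2} - 13 i \sqrt{2}\right) = -4337 - \left(\frac{481}{9} - 37 i \sqrt{2}\right) = - \frac{39514}{9} + 37 i \sqrt{2}$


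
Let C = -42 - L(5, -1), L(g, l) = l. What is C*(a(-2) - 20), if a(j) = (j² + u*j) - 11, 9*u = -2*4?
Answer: 9307/9 ≈ 1034.1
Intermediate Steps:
u = -8/9 (u = (-2*4)/9 = (⅑)*(-8) = -8/9 ≈ -0.88889)
a(j) = -11 + j² - 8*j/9 (a(j) = (j² - 8*j/9) - 11 = -11 + j² - 8*j/9)
C = -41 (C = -42 - 1*(-1) = -42 + 1 = -41)
C*(a(-2) - 20) = -41*((-11 + (-2)² - 8/9*(-2)) - 20) = -41*((-11 + 4 + 16/9) - 20) = -41*(-47/9 - 20) = -41*(-227/9) = 9307/9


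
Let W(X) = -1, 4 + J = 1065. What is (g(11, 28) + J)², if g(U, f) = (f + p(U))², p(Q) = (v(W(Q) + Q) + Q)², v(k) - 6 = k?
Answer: 329602292100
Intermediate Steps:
J = 1061 (J = -4 + 1065 = 1061)
v(k) = 6 + k
p(Q) = (5 + 2*Q)² (p(Q) = ((6 + (-1 + Q)) + Q)² = ((5 + Q) + Q)² = (5 + 2*Q)²)
g(U, f) = (f + (5 + 2*U)²)²
(g(11, 28) + J)² = ((28 + (5 + 2*11)²)² + 1061)² = ((28 + (5 + 22)²)² + 1061)² = ((28 + 27²)² + 1061)² = ((28 + 729)² + 1061)² = (757² + 1061)² = (573049 + 1061)² = 574110² = 329602292100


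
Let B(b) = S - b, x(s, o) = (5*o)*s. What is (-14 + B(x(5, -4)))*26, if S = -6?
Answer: 2080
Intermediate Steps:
x(s, o) = 5*o*s
B(b) = -6 - b
(-14 + B(x(5, -4)))*26 = (-14 + (-6 - 5*(-4)*5))*26 = (-14 + (-6 - 1*(-100)))*26 = (-14 + (-6 + 100))*26 = (-14 + 94)*26 = 80*26 = 2080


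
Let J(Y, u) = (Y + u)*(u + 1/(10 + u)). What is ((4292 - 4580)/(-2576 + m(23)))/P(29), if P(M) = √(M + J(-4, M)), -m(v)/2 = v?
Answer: 48*√1147809/12861347 ≈ 0.0039984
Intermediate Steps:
m(v) = -2*v
P(M) = √(M + (-4 + M³ - 39*M + 6*M²)/(10 + M)) (P(M) = √(M + (-4 + M + M³ + 10*M² - 4*M² + 10*(-4)*M)/(10 + M)) = √(M + (-4 + M + M³ + 10*M² - 4*M² - 40*M)/(10 + M)) = √(M + (-4 + M³ - 39*M + 6*M²)/(10 + M)))
((4292 - 4580)/(-2576 + m(23)))/P(29) = ((4292 - 4580)/(-2576 - 2*23))/(√((-4 + 29³ - 29*29 + 7*29²)/(10 + 29))) = (-288/(-2576 - 46))/(√((-4 + 24389 - 841 + 7*841)/39)) = (-288/(-2622))/(√((-4 + 24389 - 841 + 5887)/39)) = (-288*(-1/2622))/(√((1/39)*29431)) = 48/(437*(√(29431/39))) = 48/(437*((√1147809/39))) = 48*(√1147809/29431)/437 = 48*√1147809/12861347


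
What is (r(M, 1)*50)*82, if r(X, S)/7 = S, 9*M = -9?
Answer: 28700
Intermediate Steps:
M = -1 (M = (⅑)*(-9) = -1)
r(X, S) = 7*S
(r(M, 1)*50)*82 = ((7*1)*50)*82 = (7*50)*82 = 350*82 = 28700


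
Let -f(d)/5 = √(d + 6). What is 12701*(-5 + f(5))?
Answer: -63505 - 63505*√11 ≈ -2.7413e+5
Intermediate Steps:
f(d) = -5*√(6 + d) (f(d) = -5*√(d + 6) = -5*√(6 + d))
12701*(-5 + f(5)) = 12701*(-5 - 5*√(6 + 5)) = 12701*(-5 - 5*√11) = -63505 - 63505*√11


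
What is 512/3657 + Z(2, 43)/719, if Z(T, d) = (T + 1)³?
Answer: 466867/2629383 ≈ 0.17756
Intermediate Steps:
Z(T, d) = (1 + T)³
512/3657 + Z(2, 43)/719 = 512/3657 + (1 + 2)³/719 = 512*(1/3657) + 3³*(1/719) = 512/3657 + 27*(1/719) = 512/3657 + 27/719 = 466867/2629383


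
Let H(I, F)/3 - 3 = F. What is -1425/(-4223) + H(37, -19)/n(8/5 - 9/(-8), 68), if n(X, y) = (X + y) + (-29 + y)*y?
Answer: 49029055/153307569 ≈ 0.31981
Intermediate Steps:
H(I, F) = 9 + 3*F
n(X, y) = X + y + y*(-29 + y) (n(X, y) = (X + y) + y*(-29 + y) = X + y + y*(-29 + y))
-1425/(-4223) + H(37, -19)/n(8/5 - 9/(-8), 68) = -1425/(-4223) + (9 + 3*(-19))/((8/5 - 9/(-8)) + 68² - 28*68) = -1425*(-1/4223) + (9 - 57)/((8*(⅕) - 9*(-⅛)) + 4624 - 1904) = 1425/4223 - 48/((8/5 + 9/8) + 4624 - 1904) = 1425/4223 - 48/(109/40 + 4624 - 1904) = 1425/4223 - 48/108909/40 = 1425/4223 - 48*40/108909 = 1425/4223 - 640/36303 = 49029055/153307569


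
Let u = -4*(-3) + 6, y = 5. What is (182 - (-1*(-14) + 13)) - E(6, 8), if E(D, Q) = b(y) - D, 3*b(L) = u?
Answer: 155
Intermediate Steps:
u = 18 (u = 12 + 6 = 18)
b(L) = 6 (b(L) = (1/3)*18 = 6)
E(D, Q) = 6 - D
(182 - (-1*(-14) + 13)) - E(6, 8) = (182 - (-1*(-14) + 13)) - (6 - 1*6) = (182 - (14 + 13)) - (6 - 6) = (182 - 1*27) - 1*0 = (182 - 27) + 0 = 155 + 0 = 155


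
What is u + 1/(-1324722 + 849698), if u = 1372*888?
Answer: 578738840063/475024 ≈ 1.2183e+6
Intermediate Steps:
u = 1218336
u + 1/(-1324722 + 849698) = 1218336 + 1/(-1324722 + 849698) = 1218336 + 1/(-475024) = 1218336 - 1/475024 = 578738840063/475024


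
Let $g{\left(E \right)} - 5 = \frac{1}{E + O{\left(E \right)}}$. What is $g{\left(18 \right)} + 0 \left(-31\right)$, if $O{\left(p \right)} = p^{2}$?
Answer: $\frac{1711}{342} \approx 5.0029$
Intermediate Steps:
$g{\left(E \right)} = 5 + \frac{1}{E + E^{2}}$
$g{\left(18 \right)} + 0 \left(-31\right) = \frac{1 + 5 \cdot 18 + 5 \cdot 18^{2}}{18 \left(1 + 18\right)} + 0 \left(-31\right) = \frac{1 + 90 + 5 \cdot 324}{18 \cdot 19} + 0 = \frac{1}{18} \cdot \frac{1}{19} \left(1 + 90 + 1620\right) + 0 = \frac{1}{18} \cdot \frac{1}{19} \cdot 1711 + 0 = \frac{1711}{342} + 0 = \frac{1711}{342}$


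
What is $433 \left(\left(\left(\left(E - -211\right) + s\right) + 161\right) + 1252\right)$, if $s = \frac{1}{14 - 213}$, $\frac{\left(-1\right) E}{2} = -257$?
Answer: $\frac{184224613}{199} \approx 9.2575 \cdot 10^{5}$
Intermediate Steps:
$E = 514$ ($E = \left(-2\right) \left(-257\right) = 514$)
$s = - \frac{1}{199}$ ($s = \frac{1}{-199} = - \frac{1}{199} \approx -0.0050251$)
$433 \left(\left(\left(\left(E - -211\right) + s\right) + 161\right) + 1252\right) = 433 \left(\left(\left(\left(514 - -211\right) - \frac{1}{199}\right) + 161\right) + 1252\right) = 433 \left(\left(\left(\left(514 + 211\right) - \frac{1}{199}\right) + 161\right) + 1252\right) = 433 \left(\left(\left(725 - \frac{1}{199}\right) + 161\right) + 1252\right) = 433 \left(\left(\frac{144274}{199} + 161\right) + 1252\right) = 433 \left(\frac{176313}{199} + 1252\right) = 433 \cdot \frac{425461}{199} = \frac{184224613}{199}$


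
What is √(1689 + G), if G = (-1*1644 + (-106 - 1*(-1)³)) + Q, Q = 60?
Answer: 0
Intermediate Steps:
G = -1689 (G = (-1*1644 + (-106 - 1*(-1)³)) + 60 = (-1644 + (-106 - 1*(-1))) + 60 = (-1644 + (-106 + 1)) + 60 = (-1644 - 105) + 60 = -1749 + 60 = -1689)
√(1689 + G) = √(1689 - 1689) = √0 = 0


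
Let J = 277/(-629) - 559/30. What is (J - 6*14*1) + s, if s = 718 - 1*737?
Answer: -2303531/18870 ≈ -122.07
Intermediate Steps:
s = -19 (s = 718 - 737 = -19)
J = -359921/18870 (J = 277*(-1/629) - 559*1/30 = -277/629 - 559/30 = -359921/18870 ≈ -19.074)
(J - 6*14*1) + s = (-359921/18870 - 6*14*1) - 19 = (-359921/18870 - 84*1) - 19 = (-359921/18870 - 84) - 19 = -1945001/18870 - 19 = -2303531/18870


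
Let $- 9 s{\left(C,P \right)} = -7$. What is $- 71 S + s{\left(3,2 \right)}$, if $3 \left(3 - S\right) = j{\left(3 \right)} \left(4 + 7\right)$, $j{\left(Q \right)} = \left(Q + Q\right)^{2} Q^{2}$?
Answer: $\frac{757222}{9} \approx 84136.0$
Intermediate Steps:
$j{\left(Q \right)} = 4 Q^{4}$ ($j{\left(Q \right)} = \left(2 Q\right)^{2} Q^{2} = 4 Q^{2} Q^{2} = 4 Q^{4}$)
$s{\left(C,P \right)} = \frac{7}{9}$ ($s{\left(C,P \right)} = \left(- \frac{1}{9}\right) \left(-7\right) = \frac{7}{9}$)
$S = -1185$ ($S = 3 - \frac{4 \cdot 3^{4} \left(4 + 7\right)}{3} = 3 - \frac{4 \cdot 81 \cdot 11}{3} = 3 - \frac{324 \cdot 11}{3} = 3 - 1188 = -1185$)
$- 71 S + s{\left(3,2 \right)} = \left(-71\right) \left(-1185\right) + \frac{7}{9} = 84135 + \frac{7}{9} = \frac{757222}{9}$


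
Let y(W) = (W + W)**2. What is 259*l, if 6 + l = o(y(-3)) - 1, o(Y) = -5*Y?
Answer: -48433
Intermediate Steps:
y(W) = 4*W**2 (y(W) = (2*W)**2 = 4*W**2)
l = -187 (l = -6 + (-20*(-3)**2 - 1) = -6 + (-20*9 - 1) = -6 + (-5*36 - 1) = -6 + (-180 - 1) = -6 - 181 = -187)
259*l = 259*(-187) = -48433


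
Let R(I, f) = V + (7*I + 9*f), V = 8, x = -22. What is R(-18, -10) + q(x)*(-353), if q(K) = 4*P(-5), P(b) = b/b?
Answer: -1620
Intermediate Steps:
P(b) = 1
q(K) = 4 (q(K) = 4*1 = 4)
R(I, f) = 8 + 7*I + 9*f (R(I, f) = 8 + (7*I + 9*f) = 8 + 7*I + 9*f)
R(-18, -10) + q(x)*(-353) = (8 + 7*(-18) + 9*(-10)) + 4*(-353) = (8 - 126 - 90) - 1412 = -208 - 1412 = -1620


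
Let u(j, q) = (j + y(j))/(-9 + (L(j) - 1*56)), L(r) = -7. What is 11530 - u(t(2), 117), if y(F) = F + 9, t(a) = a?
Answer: 830173/72 ≈ 11530.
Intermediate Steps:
y(F) = 9 + F
u(j, q) = -⅛ - j/36 (u(j, q) = (j + (9 + j))/(-9 + (-7 - 1*56)) = (9 + 2*j)/(-9 + (-7 - 56)) = (9 + 2*j)/(-9 - 63) = (9 + 2*j)/(-72) = (9 + 2*j)*(-1/72) = -⅛ - j/36)
11530 - u(t(2), 117) = 11530 - (-⅛ - 1/36*2) = 11530 - (-⅛ - 1/18) = 11530 - 1*(-13/72) = 11530 + 13/72 = 830173/72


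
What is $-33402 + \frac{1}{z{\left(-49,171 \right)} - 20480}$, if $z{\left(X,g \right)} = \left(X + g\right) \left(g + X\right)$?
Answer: $- \frac{186917593}{5596} \approx -33402.0$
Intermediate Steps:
$z{\left(X,g \right)} = \left(X + g\right)^{2}$ ($z{\left(X,g \right)} = \left(X + g\right) \left(X + g\right) = \left(X + g\right)^{2}$)
$-33402 + \frac{1}{z{\left(-49,171 \right)} - 20480} = -33402 + \frac{1}{\left(-49 + 171\right)^{2} - 20480} = -33402 + \frac{1}{122^{2} - 20480} = -33402 + \frac{1}{14884 - 20480} = -33402 + \frac{1}{-5596} = -33402 - \frac{1}{5596} = - \frac{186917593}{5596}$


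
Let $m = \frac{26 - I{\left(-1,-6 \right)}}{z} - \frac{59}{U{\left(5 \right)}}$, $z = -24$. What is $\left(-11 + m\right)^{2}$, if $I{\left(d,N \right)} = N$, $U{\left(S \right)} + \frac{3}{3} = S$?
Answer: $\frac{105625}{144} \approx 733.51$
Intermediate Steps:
$U{\left(S \right)} = -1 + S$
$m = - \frac{193}{12}$ ($m = \frac{26 - -6}{-24} - \frac{59}{-1 + 5} = \left(26 + 6\right) \left(- \frac{1}{24}\right) - \frac{59}{4} = 32 \left(- \frac{1}{24}\right) - \frac{59}{4} = - \frac{4}{3} - \frac{59}{4} = - \frac{193}{12} \approx -16.083$)
$\left(-11 + m\right)^{2} = \left(-11 - \frac{193}{12}\right)^{2} = \left(- \frac{325}{12}\right)^{2} = \frac{105625}{144}$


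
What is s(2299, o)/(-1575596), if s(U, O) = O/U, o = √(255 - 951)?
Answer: -I*√174/1811147602 ≈ -7.2832e-9*I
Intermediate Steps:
o = 2*I*√174 (o = √(-696) = 2*I*√174 ≈ 26.382*I)
s(2299, o)/(-1575596) = ((2*I*√174)/2299)/(-1575596) = ((2*I*√174)*(1/2299))*(-1/1575596) = (2*I*√174/2299)*(-1/1575596) = -I*√174/1811147602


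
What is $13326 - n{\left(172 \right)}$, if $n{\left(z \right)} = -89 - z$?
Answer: $13587$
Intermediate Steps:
$13326 - n{\left(172 \right)} = 13326 - \left(-89 - 172\right) = 13326 - -261 = 13326 + 261 = 13587$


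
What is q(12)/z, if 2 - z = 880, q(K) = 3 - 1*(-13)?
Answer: -8/439 ≈ -0.018223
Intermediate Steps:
q(K) = 16 (q(K) = 3 + 13 = 16)
z = -878 (z = 2 - 1*880 = 2 - 880 = -878)
q(12)/z = 16/(-878) = 16*(-1/878) = -8/439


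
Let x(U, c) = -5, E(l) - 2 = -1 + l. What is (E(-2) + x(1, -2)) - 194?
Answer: -200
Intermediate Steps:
E(l) = 1 + l (E(l) = 2 + (-1 + l) = 1 + l)
(E(-2) + x(1, -2)) - 194 = ((1 - 2) - 5) - 194 = (-1 - 5) - 194 = -6 - 194 = -200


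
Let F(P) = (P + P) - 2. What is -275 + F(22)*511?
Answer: 21187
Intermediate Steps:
F(P) = -2 + 2*P (F(P) = 2*P - 2 = -2 + 2*P)
-275 + F(22)*511 = -275 + (-2 + 2*22)*511 = -275 + (-2 + 44)*511 = -275 + 42*511 = -275 + 21462 = 21187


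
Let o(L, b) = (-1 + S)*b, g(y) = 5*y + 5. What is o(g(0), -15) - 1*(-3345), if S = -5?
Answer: 3435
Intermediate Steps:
g(y) = 5 + 5*y
o(L, b) = -6*b (o(L, b) = (-1 - 5)*b = -6*b)
o(g(0), -15) - 1*(-3345) = -6*(-15) - 1*(-3345) = 90 + 3345 = 3435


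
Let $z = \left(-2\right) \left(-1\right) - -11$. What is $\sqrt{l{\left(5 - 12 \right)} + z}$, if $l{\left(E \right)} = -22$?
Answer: $3 i \approx 3.0 i$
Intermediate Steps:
$z = 13$ ($z = 2 + 11 = 13$)
$\sqrt{l{\left(5 - 12 \right)} + z} = \sqrt{-22 + 13} = \sqrt{-9} = 3 i$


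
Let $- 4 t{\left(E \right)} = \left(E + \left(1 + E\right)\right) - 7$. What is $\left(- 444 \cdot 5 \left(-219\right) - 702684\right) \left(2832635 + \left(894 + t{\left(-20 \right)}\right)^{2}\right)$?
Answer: $-790794986886$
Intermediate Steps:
$t{\left(E \right)} = \frac{3}{2} - \frac{E}{2}$ ($t{\left(E \right)} = - \frac{\left(E + \left(1 + E\right)\right) - 7}{4} = - \frac{\left(1 + 2 E\right) - 7}{4} = - \frac{-6 + 2 E}{4} = \frac{3}{2} - \frac{E}{2}$)
$\left(- 444 \cdot 5 \left(-219\right) - 702684\right) \left(2832635 + \left(894 + t{\left(-20 \right)}\right)^{2}\right) = \left(- 444 \cdot 5 \left(-219\right) - 702684\right) \left(2832635 + \left(894 + \left(\frac{3}{2} - -10\right)\right)^{2}\right) = \left(\left(-444\right) \left(-1095\right) - 702684\right) \left(2832635 + \left(894 + \left(\frac{3}{2} + 10\right)\right)^{2}\right) = \left(486180 - 702684\right) \left(2832635 + \left(894 + \frac{23}{2}\right)^{2}\right) = - 216504 \left(2832635 + \left(\frac{1811}{2}\right)^{2}\right) = - 216504 \left(2832635 + \frac{3279721}{4}\right) = \left(-216504\right) \frac{14610261}{4} = -790794986886$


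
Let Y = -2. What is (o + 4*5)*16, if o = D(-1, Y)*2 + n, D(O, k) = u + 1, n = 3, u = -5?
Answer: 240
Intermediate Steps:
D(O, k) = -4 (D(O, k) = -5 + 1 = -4)
o = -5 (o = -4*2 + 3 = -8 + 3 = -5)
(o + 4*5)*16 = (-5 + 4*5)*16 = (-5 + 20)*16 = 15*16 = 240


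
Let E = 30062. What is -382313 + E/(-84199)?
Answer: -32190402349/84199 ≈ -3.8231e+5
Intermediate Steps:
-382313 + E/(-84199) = -382313 + 30062/(-84199) = -382313 + 30062*(-1/84199) = -382313 - 30062/84199 = -32190402349/84199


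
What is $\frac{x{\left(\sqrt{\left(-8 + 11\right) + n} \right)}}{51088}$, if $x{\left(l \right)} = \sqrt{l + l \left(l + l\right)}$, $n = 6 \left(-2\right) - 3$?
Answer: $\frac{\sqrt[4]{3} \sqrt{- 8 \sqrt{3} + 2 i}}{51088} \approx 6.9026 \cdot 10^{-6} + 9.6141 \cdot 10^{-5} i$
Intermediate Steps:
$n = -15$ ($n = -12 - 3 = -15$)
$x{\left(l \right)} = \sqrt{l + 2 l^{2}}$ ($x{\left(l \right)} = \sqrt{l + l 2 l} = \sqrt{l + 2 l^{2}}$)
$\frac{x{\left(\sqrt{\left(-8 + 11\right) + n} \right)}}{51088} = \frac{\sqrt{\sqrt{\left(-8 + 11\right) - 15} \left(1 + 2 \sqrt{\left(-8 + 11\right) - 15}\right)}}{51088} = \sqrt{\sqrt{3 - 15} \left(1 + 2 \sqrt{3 - 15}\right)} \frac{1}{51088} = \sqrt{\sqrt{-12} \left(1 + 2 \sqrt{-12}\right)} \frac{1}{51088} = \sqrt{2 i \sqrt{3} \left(1 + 2 \cdot 2 i \sqrt{3}\right)} \frac{1}{51088} = \sqrt{2 i \sqrt{3} \left(1 + 4 i \sqrt{3}\right)} \frac{1}{51088} = \sqrt{2} \sqrt[4]{3} \sqrt{i \left(1 + 4 i \sqrt{3}\right)} \frac{1}{51088} = \frac{\sqrt{2} \sqrt[4]{3} \sqrt{i \left(1 + 4 i \sqrt{3}\right)}}{51088}$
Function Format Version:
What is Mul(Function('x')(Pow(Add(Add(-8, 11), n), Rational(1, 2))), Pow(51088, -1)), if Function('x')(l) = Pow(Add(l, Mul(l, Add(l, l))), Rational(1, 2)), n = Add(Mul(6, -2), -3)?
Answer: Mul(Rational(1, 51088), Pow(3, Rational(1, 4)), Pow(Add(Mul(-8, Pow(3, Rational(1, 2))), Mul(2, I)), Rational(1, 2))) ≈ Add(6.9026e-6, Mul(9.6141e-5, I))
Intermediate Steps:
n = -15 (n = Add(-12, -3) = -15)
Function('x')(l) = Pow(Add(l, Mul(2, Pow(l, 2))), Rational(1, 2)) (Function('x')(l) = Pow(Add(l, Mul(l, Mul(2, l))), Rational(1, 2)) = Pow(Add(l, Mul(2, Pow(l, 2))), Rational(1, 2)))
Mul(Function('x')(Pow(Add(Add(-8, 11), n), Rational(1, 2))), Pow(51088, -1)) = Mul(Pow(Mul(Pow(Add(Add(-8, 11), -15), Rational(1, 2)), Add(1, Mul(2, Pow(Add(Add(-8, 11), -15), Rational(1, 2))))), Rational(1, 2)), Pow(51088, -1)) = Mul(Pow(Mul(Pow(Add(3, -15), Rational(1, 2)), Add(1, Mul(2, Pow(Add(3, -15), Rational(1, 2))))), Rational(1, 2)), Rational(1, 51088)) = Mul(Pow(Mul(Pow(-12, Rational(1, 2)), Add(1, Mul(2, Pow(-12, Rational(1, 2))))), Rational(1, 2)), Rational(1, 51088)) = Mul(Pow(Mul(Mul(2, I, Pow(3, Rational(1, 2))), Add(1, Mul(2, Mul(2, I, Pow(3, Rational(1, 2)))))), Rational(1, 2)), Rational(1, 51088)) = Mul(Pow(Mul(Mul(2, I, Pow(3, Rational(1, 2))), Add(1, Mul(4, I, Pow(3, Rational(1, 2))))), Rational(1, 2)), Rational(1, 51088)) = Mul(Pow(Mul(2, I, Pow(3, Rational(1, 2)), Add(1, Mul(4, I, Pow(3, Rational(1, 2))))), Rational(1, 2)), Rational(1, 51088)) = Mul(Mul(Pow(2, Rational(1, 2)), Pow(3, Rational(1, 4)), Pow(Mul(I, Add(1, Mul(4, I, Pow(3, Rational(1, 2))))), Rational(1, 2))), Rational(1, 51088)) = Mul(Rational(1, 51088), Pow(2, Rational(1, 2)), Pow(3, Rational(1, 4)), Pow(Mul(I, Add(1, Mul(4, I, Pow(3, Rational(1, 2))))), Rational(1, 2)))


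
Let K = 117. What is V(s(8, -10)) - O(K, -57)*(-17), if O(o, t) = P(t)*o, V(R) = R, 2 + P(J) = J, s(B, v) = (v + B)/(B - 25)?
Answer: -1994965/17 ≈ -1.1735e+5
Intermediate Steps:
s(B, v) = (B + v)/(-25 + B)
P(J) = -2 + J
O(o, t) = o*(-2 + t) (O(o, t) = (-2 + t)*o = o*(-2 + t))
V(s(8, -10)) - O(K, -57)*(-17) = (8 - 10)/(-25 + 8) - 117*(-2 - 57)*(-17) = -2/(-17) - 117*(-59)*(-17) = -1/17*(-2) - (-6903)*(-17) = 2/17 - 1*117351 = 2/17 - 117351 = -1994965/17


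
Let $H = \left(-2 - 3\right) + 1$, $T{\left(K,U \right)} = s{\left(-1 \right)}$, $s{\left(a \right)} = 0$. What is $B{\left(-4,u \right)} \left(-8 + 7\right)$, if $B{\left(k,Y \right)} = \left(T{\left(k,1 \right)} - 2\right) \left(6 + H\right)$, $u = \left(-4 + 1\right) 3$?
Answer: $4$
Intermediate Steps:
$T{\left(K,U \right)} = 0$
$H = -4$ ($H = -5 + 1 = -4$)
$u = -9$ ($u = \left(-3\right) 3 = -9$)
$B{\left(k,Y \right)} = -4$ ($B{\left(k,Y \right)} = \left(0 - 2\right) \left(6 - 4\right) = \left(-2\right) 2 = -4$)
$B{\left(-4,u \right)} \left(-8 + 7\right) = - 4 \left(-8 + 7\right) = \left(-4\right) \left(-1\right) = 4$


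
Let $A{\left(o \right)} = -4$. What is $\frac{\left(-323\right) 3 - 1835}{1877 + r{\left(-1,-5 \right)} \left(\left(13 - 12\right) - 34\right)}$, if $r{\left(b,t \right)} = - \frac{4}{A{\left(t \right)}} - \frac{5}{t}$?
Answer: $- \frac{2804}{1811} \approx -1.5483$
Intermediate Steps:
$r{\left(b,t \right)} = 1 - \frac{5}{t}$ ($r{\left(b,t \right)} = - \frac{4}{-4} - \frac{5}{t} = \left(-4\right) \left(- \frac{1}{4}\right) - \frac{5}{t} = 1 - \frac{5}{t}$)
$\frac{\left(-323\right) 3 - 1835}{1877 + r{\left(-1,-5 \right)} \left(\left(13 - 12\right) - 34\right)} = \frac{\left(-323\right) 3 - 1835}{1877 + \frac{-5 - 5}{-5} \left(\left(13 - 12\right) - 34\right)} = \frac{-969 - 1835}{1877 + \left(- \frac{1}{5}\right) \left(-10\right) \left(1 - 34\right)} = - \frac{2804}{1877 + 2 \left(-33\right)} = - \frac{2804}{1877 - 66} = - \frac{2804}{1811}$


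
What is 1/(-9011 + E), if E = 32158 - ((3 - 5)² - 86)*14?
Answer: 1/24295 ≈ 4.1161e-5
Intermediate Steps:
E = 33306 (E = 32158 - ((-2)² - 86)*14 = 32158 - (4 - 86)*14 = 32158 - (-82)*14 = 32158 - 1*(-1148) = 32158 + 1148 = 33306)
1/(-9011 + E) = 1/(-9011 + 33306) = 1/24295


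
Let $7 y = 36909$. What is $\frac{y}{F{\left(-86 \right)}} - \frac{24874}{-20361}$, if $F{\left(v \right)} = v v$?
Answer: $\frac{2039280877}{1054129692} \approx 1.9346$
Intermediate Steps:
$F{\left(v \right)} = v^{2}$
$y = \frac{36909}{7}$ ($y = \frac{1}{7} \cdot 36909 = \frac{36909}{7} \approx 5272.7$)
$\frac{y}{F{\left(-86 \right)}} - \frac{24874}{-20361} = \frac{36909}{7 \left(-86\right)^{2}} - \frac{24874}{-20361} = \frac{36909}{7 \cdot 7396} - - \frac{24874}{20361} = \frac{36909}{7} \cdot \frac{1}{7396} + \frac{24874}{20361} = \frac{36909}{51772} + \frac{24874}{20361} = \frac{2039280877}{1054129692}$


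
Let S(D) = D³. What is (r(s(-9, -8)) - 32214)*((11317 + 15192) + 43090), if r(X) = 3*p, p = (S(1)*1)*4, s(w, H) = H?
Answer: -2241226998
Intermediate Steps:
p = 4 (p = (1³*1)*4 = (1*1)*4 = 1*4 = 4)
r(X) = 12 (r(X) = 3*4 = 12)
(r(s(-9, -8)) - 32214)*((11317 + 15192) + 43090) = (12 - 32214)*((11317 + 15192) + 43090) = -32202*(26509 + 43090) = -32202*69599 = -2241226998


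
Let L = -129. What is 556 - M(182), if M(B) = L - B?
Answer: 867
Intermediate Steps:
M(B) = -129 - B
556 - M(182) = 556 - (-129 - 1*182) = 556 - (-129 - 182) = 556 - 1*(-311) = 556 + 311 = 867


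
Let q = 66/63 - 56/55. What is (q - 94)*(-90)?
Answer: 651216/77 ≈ 8457.3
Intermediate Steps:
q = 34/1155 (q = 66*(1/63) - 56*1/55 = 22/21 - 56/55 = 34/1155 ≈ 0.029437)
(q - 94)*(-90) = (34/1155 - 94)*(-90) = -108536/1155*(-90) = 651216/77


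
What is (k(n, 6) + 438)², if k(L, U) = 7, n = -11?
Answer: 198025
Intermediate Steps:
(k(n, 6) + 438)² = (7 + 438)² = 445² = 198025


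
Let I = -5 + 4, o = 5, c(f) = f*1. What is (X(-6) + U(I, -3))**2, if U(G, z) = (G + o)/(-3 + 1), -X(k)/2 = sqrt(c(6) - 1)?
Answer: 24 + 8*sqrt(5) ≈ 41.889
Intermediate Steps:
c(f) = f
I = -1
X(k) = -2*sqrt(5) (X(k) = -2*sqrt(6 - 1) = -2*sqrt(5))
U(G, z) = -5/2 - G/2 (U(G, z) = (G + 5)/(-3 + 1) = (5 + G)/(-2) = (5 + G)*(-1/2) = -5/2 - G/2)
(X(-6) + U(I, -3))**2 = (-2*sqrt(5) + (-5/2 - 1/2*(-1)))**2 = (-2*sqrt(5) + (-5/2 + 1/2))**2 = (-2*sqrt(5) - 2)**2 = (-2 - 2*sqrt(5))**2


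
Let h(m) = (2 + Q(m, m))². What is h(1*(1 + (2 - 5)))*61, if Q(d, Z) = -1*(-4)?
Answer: 2196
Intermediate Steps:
Q(d, Z) = 4
h(m) = 36 (h(m) = (2 + 4)² = 6² = 36)
h(1*(1 + (2 - 5)))*61 = 36*61 = 2196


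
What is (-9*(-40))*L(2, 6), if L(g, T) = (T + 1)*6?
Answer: 15120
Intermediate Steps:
L(g, T) = 6 + 6*T (L(g, T) = (1 + T)*6 = 6 + 6*T)
(-9*(-40))*L(2, 6) = (-9*(-40))*(6 + 6*6) = 360*(6 + 36) = 360*42 = 15120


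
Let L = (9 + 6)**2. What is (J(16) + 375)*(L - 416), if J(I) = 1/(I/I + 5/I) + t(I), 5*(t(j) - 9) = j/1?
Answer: -7780576/105 ≈ -74101.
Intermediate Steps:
t(j) = 9 + j/5 (t(j) = 9 + (j/1)/5 = 9 + (j*1)/5 = 9 + j/5)
J(I) = 9 + 1/(1 + 5/I) + I/5 (J(I) = 1/(I/I + 5/I) + (9 + I/5) = 1/(1 + 5/I) + (9 + I/5) = 9 + 1/(1 + 5/I) + I/5)
L = 225 (L = 15**2 = 225)
(J(16) + 375)*(L - 416) = ((225 + 16**2 + 55*16)/(5*(5 + 16)) + 375)*(225 - 416) = ((1/5)*(225 + 256 + 880)/21 + 375)*(-191) = ((1/5)*(1/21)*1361 + 375)*(-191) = (1361/105 + 375)*(-191) = (40736/105)*(-191) = -7780576/105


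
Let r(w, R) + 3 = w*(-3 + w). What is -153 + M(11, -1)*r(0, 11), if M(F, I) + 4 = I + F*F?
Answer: -501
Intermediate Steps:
r(w, R) = -3 + w*(-3 + w)
M(F, I) = -4 + I + F**2 (M(F, I) = -4 + (I + F*F) = -4 + (I + F**2) = -4 + I + F**2)
-153 + M(11, -1)*r(0, 11) = -153 + (-4 - 1 + 11**2)*(-3 + 0**2 - 3*0) = -153 + (-4 - 1 + 121)*(-3 + 0 + 0) = -153 + 116*(-3) = -153 - 348 = -501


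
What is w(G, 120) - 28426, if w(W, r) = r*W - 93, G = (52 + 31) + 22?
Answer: -15919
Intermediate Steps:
G = 105 (G = 83 + 22 = 105)
w(W, r) = -93 + W*r (w(W, r) = W*r - 93 = -93 + W*r)
w(G, 120) - 28426 = (-93 + 105*120) - 28426 = (-93 + 12600) - 28426 = 12507 - 28426 = -15919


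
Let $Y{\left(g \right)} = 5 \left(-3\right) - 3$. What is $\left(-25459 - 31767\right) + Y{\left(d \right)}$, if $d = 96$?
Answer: $-57244$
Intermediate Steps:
$Y{\left(g \right)} = -18$ ($Y{\left(g \right)} = -15 - 3 = -18$)
$\left(-25459 - 31767\right) + Y{\left(d \right)} = \left(-25459 - 31767\right) - 18 = -57226 - 18 = -57244$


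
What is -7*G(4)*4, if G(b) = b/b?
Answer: -28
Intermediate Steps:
G(b) = 1
-7*G(4)*4 = -7*1*4 = -7*4 = -28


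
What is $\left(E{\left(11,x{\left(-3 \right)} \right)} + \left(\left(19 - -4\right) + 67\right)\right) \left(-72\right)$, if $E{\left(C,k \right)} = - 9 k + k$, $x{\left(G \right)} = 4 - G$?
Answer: $-2448$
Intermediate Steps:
$E{\left(C,k \right)} = - 8 k$
$\left(E{\left(11,x{\left(-3 \right)} \right)} + \left(\left(19 - -4\right) + 67\right)\right) \left(-72\right) = \left(- 8 \left(4 - -3\right) + \left(\left(19 - -4\right) + 67\right)\right) \left(-72\right) = \left(- 8 \left(4 + 3\right) + \left(\left(19 + 4\right) + 67\right)\right) \left(-72\right) = \left(\left(-8\right) 7 + \left(23 + 67\right)\right) \left(-72\right) = \left(-56 + 90\right) \left(-72\right) = 34 \left(-72\right) = -2448$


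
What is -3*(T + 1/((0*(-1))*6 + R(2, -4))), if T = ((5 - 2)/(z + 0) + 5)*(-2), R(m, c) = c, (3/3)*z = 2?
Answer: 159/4 ≈ 39.750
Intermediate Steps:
z = 2
T = -13 (T = ((5 - 2)/(2 + 0) + 5)*(-2) = (3/2 + 5)*(-2) = (13/2)*(-2) = -13)
-3*(T + 1/((0*(-1))*6 + R(2, -4))) = -3*(-13 + 1/((0*(-1))*6 - 4)) = -3*(-13 + 1/(0*6 - 4)) = -3*(-13 + 1/(0 - 4)) = -3*(-13 + 1/(-4)) = -3*(-13 - ¼) = -3*(-53/4) = 159/4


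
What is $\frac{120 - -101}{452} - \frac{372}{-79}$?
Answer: $\frac{185603}{35708} \approx 5.1978$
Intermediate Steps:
$\frac{120 - -101}{452} - \frac{372}{-79} = \left(120 + 101\right) \frac{1}{452} - - \frac{372}{79} = 221 \cdot \frac{1}{452} + \frac{372}{79} = \frac{221}{452} + \frac{372}{79} = \frac{185603}{35708}$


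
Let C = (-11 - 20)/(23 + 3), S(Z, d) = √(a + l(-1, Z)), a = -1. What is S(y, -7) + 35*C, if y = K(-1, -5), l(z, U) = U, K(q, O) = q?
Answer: -1085/26 + I*√2 ≈ -41.731 + 1.4142*I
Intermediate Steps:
y = -1
S(Z, d) = √(-1 + Z)
C = -31/26 ≈ -1.1923
S(y, -7) + 35*C = √(-1 - 1) + 35*(-31/26) = √(-2) - 1085/26 = I*√2 - 1085/26 = -1085/26 + I*√2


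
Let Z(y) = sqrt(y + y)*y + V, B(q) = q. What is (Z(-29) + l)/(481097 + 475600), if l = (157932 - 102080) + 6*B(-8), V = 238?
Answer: 8006/136671 - 29*I*sqrt(58)/956697 ≈ 0.058579 - 0.00023085*I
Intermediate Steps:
Z(y) = 238 + sqrt(2)*y**(3/2) (Z(y) = sqrt(y + y)*y + 238 = sqrt(2*y)*y + 238 = (sqrt(2)*sqrt(y))*y + 238 = sqrt(2)*y**(3/2) + 238 = 238 + sqrt(2)*y**(3/2))
l = 55804 (l = (157932 - 102080) + 6*(-8) = 55852 - 48 = 55804)
(Z(-29) + l)/(481097 + 475600) = ((238 + sqrt(2)*(-29)**(3/2)) + 55804)/(481097 + 475600) = ((238 + sqrt(2)*(-29*I*sqrt(29))) + 55804)/956697 = ((238 - 29*I*sqrt(58)) + 55804)*(1/956697) = (56042 - 29*I*sqrt(58))*(1/956697) = 8006/136671 - 29*I*sqrt(58)/956697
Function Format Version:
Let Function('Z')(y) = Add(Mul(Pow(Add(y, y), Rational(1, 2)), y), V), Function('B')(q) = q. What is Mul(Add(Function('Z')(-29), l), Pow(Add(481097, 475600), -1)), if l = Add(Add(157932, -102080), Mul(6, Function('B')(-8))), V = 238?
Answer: Add(Rational(8006, 136671), Mul(Rational(-29, 956697), I, Pow(58, Rational(1, 2)))) ≈ Add(0.058579, Mul(-0.00023085, I))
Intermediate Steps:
Function('Z')(y) = Add(238, Mul(Pow(2, Rational(1, 2)), Pow(y, Rational(3, 2)))) (Function('Z')(y) = Add(Mul(Pow(Add(y, y), Rational(1, 2)), y), 238) = Add(Mul(Pow(Mul(2, y), Rational(1, 2)), y), 238) = Add(Mul(Mul(Pow(2, Rational(1, 2)), Pow(y, Rational(1, 2))), y), 238) = Add(Mul(Pow(2, Rational(1, 2)), Pow(y, Rational(3, 2))), 238) = Add(238, Mul(Pow(2, Rational(1, 2)), Pow(y, Rational(3, 2)))))
l = 55804 (l = Add(Add(157932, -102080), Mul(6, -8)) = Add(55852, -48) = 55804)
Mul(Add(Function('Z')(-29), l), Pow(Add(481097, 475600), -1)) = Mul(Add(Add(238, Mul(Pow(2, Rational(1, 2)), Pow(-29, Rational(3, 2)))), 55804), Pow(Add(481097, 475600), -1)) = Mul(Add(Add(238, Mul(Pow(2, Rational(1, 2)), Mul(-29, I, Pow(29, Rational(1, 2))))), 55804), Pow(956697, -1)) = Mul(Add(Add(238, Mul(-29, I, Pow(58, Rational(1, 2)))), 55804), Rational(1, 956697)) = Mul(Add(56042, Mul(-29, I, Pow(58, Rational(1, 2)))), Rational(1, 956697)) = Add(Rational(8006, 136671), Mul(Rational(-29, 956697), I, Pow(58, Rational(1, 2))))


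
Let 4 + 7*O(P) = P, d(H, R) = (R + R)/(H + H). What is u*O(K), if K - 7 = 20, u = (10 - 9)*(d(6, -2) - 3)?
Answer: -230/21 ≈ -10.952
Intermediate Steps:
d(H, R) = R/H (d(H, R) = (2*R)/((2*H)) = (2*R)*(1/(2*H)) = R/H)
u = -10/3 (u = (10 - 9)*(-2/6 - 3) = 1*(-2*⅙ - 3) = 1*(-⅓ - 3) = 1*(-10/3) = -10/3 ≈ -3.3333)
K = 27 (K = 7 + 20 = 27)
O(P) = -4/7 + P/7
u*O(K) = -10*(-4/7 + (⅐)*27)/3 = -10*(-4/7 + 27/7)/3 = -10/3*23/7 = -230/21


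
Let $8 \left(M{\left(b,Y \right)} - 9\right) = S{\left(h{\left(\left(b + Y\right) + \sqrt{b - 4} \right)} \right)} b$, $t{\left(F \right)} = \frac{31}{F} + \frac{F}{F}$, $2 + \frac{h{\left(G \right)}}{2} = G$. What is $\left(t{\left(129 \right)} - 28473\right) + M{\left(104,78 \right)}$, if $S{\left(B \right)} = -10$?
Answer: $- \frac{3688466}{129} \approx -28593.0$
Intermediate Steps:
$h{\left(G \right)} = -4 + 2 G$
$t{\left(F \right)} = 1 + \frac{31}{F}$ ($t{\left(F \right)} = \frac{31}{F} + 1 = 1 + \frac{31}{F}$)
$M{\left(b,Y \right)} = 9 - \frac{5 b}{4}$ ($M{\left(b,Y \right)} = 9 + \frac{\left(-10\right) b}{8} = 9 - \frac{5 b}{4}$)
$\left(t{\left(129 \right)} - 28473\right) + M{\left(104,78 \right)} = \left(\frac{31 + 129}{129} - 28473\right) + \left(9 - 130\right) = \left(\frac{1}{129} \cdot 160 - 28473\right) + \left(9 - 130\right) = \left(\frac{160}{129} - 28473\right) - 121 = - \frac{3672857}{129} - 121 = - \frac{3688466}{129}$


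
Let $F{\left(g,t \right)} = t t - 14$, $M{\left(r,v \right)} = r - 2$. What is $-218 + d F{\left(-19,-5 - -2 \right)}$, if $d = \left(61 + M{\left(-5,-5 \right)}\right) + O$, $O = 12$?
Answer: $-548$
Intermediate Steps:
$M{\left(r,v \right)} = -2 + r$
$d = 66$ ($d = \left(61 - 7\right) + 12 = 54 + 12 = 66$)
$F{\left(g,t \right)} = -14 + t^{2}$ ($F{\left(g,t \right)} = t^{2} - 14 = -14 + t^{2}$)
$-218 + d F{\left(-19,-5 - -2 \right)} = -218 + 66 \left(-14 + \left(-5 - -2\right)^{2}\right) = -218 + 66 \left(-14 + \left(-5 + 2\right)^{2}\right) = -218 + 66 \left(-14 + \left(-3\right)^{2}\right) = -218 + 66 \left(-14 + 9\right) = -218 + 66 \left(-5\right) = -218 - 330 = -548$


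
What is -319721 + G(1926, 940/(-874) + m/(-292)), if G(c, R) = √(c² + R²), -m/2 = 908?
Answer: -319721 + 18*√11651430449105/31901 ≈ -3.1780e+5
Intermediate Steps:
m = -1816 (m = -2*908 = -1816)
G(c, R) = √(R² + c²)
-319721 + G(1926, 940/(-874) + m/(-292)) = -319721 + √((940/(-874) - 1816/(-292))² + 1926²) = -319721 + √((940*(-1/874) - 1816*(-1/292))² + 3709476) = -319721 + √((-470/437 + 454/73)² + 3709476) = -319721 + √((164088/31901)² + 3709476) = -319721 + √(26924871744/1017673801 + 3709476) = -319721 + √(3775063465510020/1017673801) = -319721 + 18*√11651430449105/31901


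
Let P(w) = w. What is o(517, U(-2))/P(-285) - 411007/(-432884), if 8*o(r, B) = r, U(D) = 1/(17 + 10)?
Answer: 178323733/246743880 ≈ 0.72271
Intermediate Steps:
U(D) = 1/27
o(r, B) = r/8
o(517, U(-2))/P(-285) - 411007/(-432884) = ((⅛)*517)/(-285) - 411007/(-432884) = (517/8)*(-1/285) - 411007*(-1/432884) = -517/2280 + 411007/432884 = 178323733/246743880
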